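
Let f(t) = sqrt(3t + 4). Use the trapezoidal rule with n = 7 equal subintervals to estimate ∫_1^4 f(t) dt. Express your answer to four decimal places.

Δt = (4 − 1)/7 = 3/7.
f(1) ≈ 2.6458, f(10/7) ≈ 2.8785, f(13/7) ≈ 3.0938, f(16/7) ≈ 3.2950, f(19/7) ≈ 3.4847, f(22/7) ≈ 3.6645, f(25/7) ≈ 3.8359, f(4) ≈ 4.0000.
T_7 = (Δt/2)·[f(t_0) + 2f(t_1) + ... + 2f(t_{6}) + f(t_7)].
Sum ≈ 10.1037.

10.1037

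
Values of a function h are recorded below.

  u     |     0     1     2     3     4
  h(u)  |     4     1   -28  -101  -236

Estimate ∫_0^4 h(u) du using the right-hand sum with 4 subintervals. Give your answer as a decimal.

-364

Δu = 1.
Sum = 1·[1 + (-28) + (-101) + (-236)] = -364.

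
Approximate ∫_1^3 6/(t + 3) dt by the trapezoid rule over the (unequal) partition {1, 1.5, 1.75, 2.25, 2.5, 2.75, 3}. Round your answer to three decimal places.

2.436

Subinterval widths: 0.5, 0.25, 0.5, 0.25, 0.25, 0.25.
f(1) = 1.5, f(1.5) = 4/3, f(1.75) = 24/19, f(2.25) = 8/7, f(2.5) = 12/11, f(2.75) = 24/23, f(3) = 1.
On each subinterval the trapezoid contributes (Δt_i/2)·[f(t_{i-1}) + f(t_i)].
Sum ≈ 2.436.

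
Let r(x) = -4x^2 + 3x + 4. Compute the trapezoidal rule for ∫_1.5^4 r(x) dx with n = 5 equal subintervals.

Δx = (4 − 1.5)/5 = 0.5.
r(1.5) = -0.5, r(2) = -6, r(2.5) = -13.5, r(3) = -23, r(3.5) = -34.5, r(4) = -48.
T_5 = (Δx/2)·[r(x_0) + 2r(x_1) + ... + 2r(x_{4}) + r(x_5)].
Sum = -50.625.

-50.625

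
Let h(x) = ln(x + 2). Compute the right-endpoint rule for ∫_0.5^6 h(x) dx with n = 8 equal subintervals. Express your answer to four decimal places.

9.2338

Δx = (6 − 0.5)/8 = 0.6875.
Right endpoints: 1.1875, 1.875, 2.5625, 3.25, 3.9375, 4.625, 5.3125, 6.
h(1.1875) ≈ 1.1592, h(1.875) ≈ 1.3545, h(2.5625) ≈ 1.5179, h(3.25) ≈ 1.6582, h(3.9375) ≈ 1.7813, h(4.625) ≈ 1.8909, h(5.3125) ≈ 1.9896, h(6) ≈ 2.0794.
Sum = Δx · [h(1.1875) + h(1.875) + h(2.5625) + ...].
Sum ≈ 9.2338.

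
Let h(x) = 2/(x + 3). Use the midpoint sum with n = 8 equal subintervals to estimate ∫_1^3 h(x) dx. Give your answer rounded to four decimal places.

Δx = (3 − 1)/8 = 0.25.
Midpoints: 1.125, 1.375, 1.625, 1.875, 2.125, 2.375, 2.625, 2.875.
h(1.125) = 16/33, h(1.375) = 16/35, h(1.625) = 16/37, h(1.875) = 16/39, h(2.125) = 16/41, h(2.375) = 16/43, h(2.625) = 16/45, h(2.875) = 16/47.
Sum = Δx · [h(1.125) + h(1.375) + h(1.625) + ...].
Sum ≈ 0.8107.

0.8107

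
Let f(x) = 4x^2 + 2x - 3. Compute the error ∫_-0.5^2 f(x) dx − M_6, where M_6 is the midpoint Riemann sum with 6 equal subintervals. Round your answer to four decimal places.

Exact integral: ∫_-0.5^2 f(x) dx ≈ 7.083333.
M_6 ≈ 6.938657.
Error ≈ 7.083333 − 6.938657 ≈ 0.1447.

0.1447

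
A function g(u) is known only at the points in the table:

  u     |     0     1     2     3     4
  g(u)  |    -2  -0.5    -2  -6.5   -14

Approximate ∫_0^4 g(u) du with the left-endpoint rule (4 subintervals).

-11

Δu = 1.
Sum = 1·[(-2) + (-0.5) + (-2) + (-6.5)] = -11.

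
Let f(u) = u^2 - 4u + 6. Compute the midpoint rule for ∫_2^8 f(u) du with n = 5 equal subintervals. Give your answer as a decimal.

83.28

Δu = (8 − 2)/5 = 1.2.
Midpoints: 2.6, 3.8, 5, 6.2, 7.4.
f(2.6) = 2.36, f(3.8) = 5.24, f(5) = 11, f(6.2) = 19.64, f(7.4) = 31.16.
Sum = Δu · [f(2.6) + f(3.8) + f(5) + f(6.2) + f(7.4)].
Sum = 83.28.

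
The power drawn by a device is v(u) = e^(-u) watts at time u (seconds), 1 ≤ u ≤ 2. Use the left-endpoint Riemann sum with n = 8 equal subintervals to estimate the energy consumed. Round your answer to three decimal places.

0.247

Δu = (2 − 1)/8 = 0.125.
Left endpoints: 1, 1.125, 1.25, 1.375, 1.5, 1.625, 1.75, 1.875.
v(1) ≈ 0.368, v(1.125) ≈ 0.325, v(1.25) ≈ 0.287, v(1.375) ≈ 0.253, v(1.5) ≈ 0.223, v(1.625) ≈ 0.197, v(1.75) ≈ 0.174, v(1.875) ≈ 0.153.
Sum = Δu · [v(1) + v(1.125) + v(1.25) + ...].
Sum ≈ 0.247.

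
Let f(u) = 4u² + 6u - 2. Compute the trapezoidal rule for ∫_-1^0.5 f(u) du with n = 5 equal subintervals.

-3.66

Δu = (0.5 − (-1))/5 = 0.3.
f(-1) = -4, f(-0.7) = -4.24, f(-0.4) = -3.76, f(-0.1) = -2.56, f(0.2) = -0.64, f(0.5) = 2.
T_5 = (Δu/2)·[f(u_0) + 2f(u_1) + ... + 2f(u_{4}) + f(u_5)].
Sum = -3.66.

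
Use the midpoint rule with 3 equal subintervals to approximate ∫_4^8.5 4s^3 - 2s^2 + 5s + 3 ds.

Δs = (8.5 − 4)/3 = 1.5.
Midpoints: 4.75, 6.25, 7.75.
f(4.75) = 410.3125, f(6.25) = 932.6875, f(7.75) = 1783.5625.
Sum = Δs · [f(4.75) + f(6.25) + f(7.75)].
Sum = 4689.84375.

4689.84375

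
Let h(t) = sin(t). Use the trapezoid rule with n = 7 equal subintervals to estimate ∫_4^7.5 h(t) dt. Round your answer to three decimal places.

-0.979

Δt = (7.5 − 4)/7 = 0.5.
h(4) ≈ -0.757, h(4.5) ≈ -0.978, h(5) ≈ -0.959, h(5.5) ≈ -0.706, h(6) ≈ -0.279, h(6.5) ≈ 0.215, h(7) ≈ 0.657, h(7.5) ≈ 0.938.
T_7 = (Δt/2)·[h(t_0) + 2h(t_1) + ... + 2h(t_{6}) + h(t_7)].
Sum ≈ -0.979.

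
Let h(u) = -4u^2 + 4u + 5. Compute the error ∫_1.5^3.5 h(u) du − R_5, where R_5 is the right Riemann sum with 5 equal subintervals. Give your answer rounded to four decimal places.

Exact integral: ∫_1.5^3.5 h(u) du ≈ -22.666667.
R_5 = -29.28.
Error ≈ -22.666667 − (-29.28) ≈ 6.6133.

6.6133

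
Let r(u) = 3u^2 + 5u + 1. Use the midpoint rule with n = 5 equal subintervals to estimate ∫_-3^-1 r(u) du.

Δu = (-1 − (-3))/5 = 0.4.
Midpoints: -2.8, -2.4, -2, -1.6, -1.2.
r(-2.8) = 10.52, r(-2.4) = 6.28, r(-2) = 3, r(-1.6) = 0.68, r(-1.2) = -0.68.
Sum = Δu · [r(-2.8) + r(-2.4) + r(-2) + r(-1.6) + r(-1.2)].
Sum = 7.92.

7.92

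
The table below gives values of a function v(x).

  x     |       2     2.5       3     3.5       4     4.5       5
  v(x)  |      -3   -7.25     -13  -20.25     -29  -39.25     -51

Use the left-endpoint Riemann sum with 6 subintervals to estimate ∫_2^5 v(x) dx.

-55.875

Δx = 0.5.
Sum = 0.5·[(-3) + (-7.25) + (-13) + (-20.25) + (-29) + (-39.25)] = -55.875.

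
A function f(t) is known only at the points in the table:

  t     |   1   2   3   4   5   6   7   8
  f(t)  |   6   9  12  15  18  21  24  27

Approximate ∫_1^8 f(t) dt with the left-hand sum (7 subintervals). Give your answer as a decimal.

105

Δt = 1.
Sum = 1·[6 + 9 + 12 + 15 + 18 + 21 + 24] = 105.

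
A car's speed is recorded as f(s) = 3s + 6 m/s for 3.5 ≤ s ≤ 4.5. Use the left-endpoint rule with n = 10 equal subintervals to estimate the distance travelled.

17.85

Δs = (4.5 − 3.5)/10 = 0.1.
Left endpoints: 3.5, 3.6, 3.7, 3.8, 3.9, 4, 4.1, 4.2, 4.3, 4.4.
f(3.5) = 16.5, f(3.6) = 16.8, f(3.7) = 17.1, f(3.8) = 17.4, f(3.9) = 17.7, f(4) = 18, f(4.1) = 18.3, f(4.2) = 18.6, f(4.3) = 18.9, f(4.4) = 19.2.
Sum = Δs · [f(3.5) + f(3.6) + f(3.7) + ...].
Sum = 17.85.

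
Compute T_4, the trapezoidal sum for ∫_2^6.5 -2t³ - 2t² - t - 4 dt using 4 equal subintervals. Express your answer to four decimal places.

-1125.5098

Δt = (6.5 − 2)/4 = 1.125.
f(2) = -30, f(3.125) = -87.69140625, f(4.25) = -197.90625, f(5.375) = -377.73046875, f(6.5) = -644.25.
T_4 = (Δt/2)·[f(t_0) + 2f(t_1) + 2f(t_2) + 2f(t_3) + f(t_4)].
Sum ≈ -1125.5098.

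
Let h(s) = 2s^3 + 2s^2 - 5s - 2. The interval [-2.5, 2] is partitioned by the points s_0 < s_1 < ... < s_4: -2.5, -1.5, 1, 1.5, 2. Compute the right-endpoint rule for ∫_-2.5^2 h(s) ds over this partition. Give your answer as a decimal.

2.625

Subinterval widths: 1, 2.5, 0.5, 0.5.
Right endpoints: -1.5, 1, 1.5, 2.
h(-1.5) = 3.25, h(1) = -3, h(1.5) = 1.75, h(2) = 12.
Sum = Σ Δs_i · h(s_i).
Sum = 2.625.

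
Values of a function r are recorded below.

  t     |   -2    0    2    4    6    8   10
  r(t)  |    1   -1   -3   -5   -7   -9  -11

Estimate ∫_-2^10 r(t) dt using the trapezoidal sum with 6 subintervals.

Δt = 2.
T_6 = (2/2)·[1 + 2·(-1) + 2·(-3) + 2·(-5) + 2·(-7) + 2·(-9) + (-11)] = -60.

-60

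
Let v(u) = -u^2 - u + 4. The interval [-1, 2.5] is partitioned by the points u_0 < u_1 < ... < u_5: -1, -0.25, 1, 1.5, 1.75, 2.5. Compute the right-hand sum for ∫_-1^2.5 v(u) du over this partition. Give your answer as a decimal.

2

Subinterval widths: 0.75, 1.25, 0.5, 0.25, 0.75.
Right endpoints: -0.25, 1, 1.5, 1.75, 2.5.
v(-0.25) = 4.1875, v(1) = 2, v(1.5) = 0.25, v(1.75) = -0.8125, v(2.5) = -4.75.
Sum = Σ Δu_i · v(u_i).
Sum = 2.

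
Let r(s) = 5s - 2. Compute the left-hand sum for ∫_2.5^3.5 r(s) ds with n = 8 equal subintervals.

12.6875

Δs = (3.5 − 2.5)/8 = 0.125.
Left endpoints: 2.5, 2.625, 2.75, 2.875, 3, 3.125, 3.25, 3.375.
r(2.5) = 10.5, r(2.625) = 11.125, r(2.75) = 11.75, r(2.875) = 12.375, r(3) = 13, r(3.125) = 13.625, r(3.25) = 14.25, r(3.375) = 14.875.
Sum = Δs · [r(2.5) + r(2.625) + r(2.75) + ...].
Sum = 12.6875.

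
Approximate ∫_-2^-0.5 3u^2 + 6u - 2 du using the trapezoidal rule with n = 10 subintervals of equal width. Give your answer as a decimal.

-6.358125

Δu = (-0.5 − (-2))/10 = 0.15.
f(-2) = -2, f(-1.85) = -2.8325, f(-1.7) = -3.53, f(-1.55) = -4.0925, f(-1.4) = -4.52, f(-1.25) = -4.8125, f(-1.1) = -4.97, f(-0.95) = -4.9925, f(-0.8) = -4.88, f(-0.65) = -4.6325, f(-0.5) = -4.25.
T_10 = (Δu/2)·[f(u_0) + 2f(u_1) + ... + 2f(u_{9}) + f(u_10)].
Sum = -6.358125.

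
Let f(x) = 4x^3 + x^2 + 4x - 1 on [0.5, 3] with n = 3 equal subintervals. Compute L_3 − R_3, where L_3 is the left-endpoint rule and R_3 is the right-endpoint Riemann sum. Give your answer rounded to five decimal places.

L_3 ≈ 58.6574074.
R_3 ≈ 163.8657407.
L_3 − R_3 ≈ -105.20833.

-105.20833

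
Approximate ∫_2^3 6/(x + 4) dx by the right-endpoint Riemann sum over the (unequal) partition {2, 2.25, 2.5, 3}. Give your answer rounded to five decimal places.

Subinterval widths: 0.25, 0.25, 0.5.
Right endpoints: 2.25, 2.5, 3.
f(2.25) = 0.96, f(2.5) = 12/13, f(3) = 6/7.
Sum = Σ Δx_i · f(x_i).
Sum ≈ 0.89934.

0.89934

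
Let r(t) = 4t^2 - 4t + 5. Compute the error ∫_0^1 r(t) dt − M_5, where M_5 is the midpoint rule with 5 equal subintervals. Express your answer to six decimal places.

Exact integral: ∫_0^1 r(t) dt ≈ 4.33333333.
M_5 = 4.32.
Error ≈ 4.33333333 − 4.32 ≈ 0.013333.

0.013333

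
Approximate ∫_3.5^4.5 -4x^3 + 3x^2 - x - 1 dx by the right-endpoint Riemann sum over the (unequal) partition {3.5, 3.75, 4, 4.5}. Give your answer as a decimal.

Subinterval widths: 0.25, 0.25, 0.5.
Right endpoints: 3.75, 4, 4.5.
f(3.75) = -173.5, f(4) = -213, f(4.5) = -309.25.
Sum = Σ Δx_i · f(x_i).
Sum = -251.25.

-251.25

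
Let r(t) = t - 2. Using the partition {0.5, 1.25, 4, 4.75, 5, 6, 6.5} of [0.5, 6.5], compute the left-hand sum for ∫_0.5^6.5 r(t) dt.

4

Subinterval widths: 0.75, 2.75, 0.75, 0.25, 1, 0.5.
Left endpoints: 0.5, 1.25, 4, 4.75, 5, 6.
r(0.5) = -1.5, r(1.25) = -0.75, r(4) = 2, r(4.75) = 2.75, r(5) = 3, r(6) = 4.
Sum = Σ Δt_i · r(t_i).
Sum = 4.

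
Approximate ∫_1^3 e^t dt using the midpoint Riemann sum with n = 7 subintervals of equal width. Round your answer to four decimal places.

Δt = (3 − 1)/7 = 2/7.
Midpoints: 8/7, 10/7, 12/7, 2, 16/7, 18/7, 20/7.
f(8/7) ≈ 3.1357, f(10/7) ≈ 4.1727, f(12/7) ≈ 5.5527, f(2) ≈ 7.3891, f(16/7) ≈ 9.8327, f(18/7) ≈ 13.0845, f(20/7) ≈ 17.4117.
Sum = Δt · [f(8/7) + f(10/7) + f(12/7) + ...].
Sum ≈ 17.3083.

17.3083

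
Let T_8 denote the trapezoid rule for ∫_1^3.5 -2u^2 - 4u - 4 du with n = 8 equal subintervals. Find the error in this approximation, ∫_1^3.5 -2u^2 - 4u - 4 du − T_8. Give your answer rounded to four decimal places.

0.0814

Exact integral: ∫_1^3.5 f(u) du ≈ -60.416667.
T_8 ≈ -60.498047.
Error ≈ -60.416667 − (-60.498047) ≈ 0.0814.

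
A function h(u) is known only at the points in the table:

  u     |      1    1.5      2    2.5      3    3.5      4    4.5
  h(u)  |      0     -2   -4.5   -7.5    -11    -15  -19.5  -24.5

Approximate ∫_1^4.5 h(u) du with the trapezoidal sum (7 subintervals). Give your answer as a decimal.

-35.875

Δu = 0.5.
T_7 = (0.5/2)·[0 + 2·(-2) + 2·(-4.5) + 2·(-7.5) + 2·(-11) + 2·(-15) + 2·(-19.5) + (-24.5)] = -35.875.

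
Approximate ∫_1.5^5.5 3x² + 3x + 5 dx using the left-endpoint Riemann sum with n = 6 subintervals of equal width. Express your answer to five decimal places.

193.88889

Δx = (5.5 − 1.5)/6 = 2/3.
Left endpoints: 1.5, 13/6, 17/6, 3.5, 25/6, 29/6.
f(1.5) = 16.25, f(13/6) = 307/12, f(17/6) = 451/12, f(3.5) = 52.25, f(25/6) = 835/12, f(29/6) = 1075/12.
Sum = Δx · [f(1.5) + f(13/6) + f(17/6) + ...].
Sum ≈ 193.88889.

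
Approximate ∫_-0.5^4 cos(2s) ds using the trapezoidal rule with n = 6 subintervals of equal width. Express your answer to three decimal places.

Δs = (4 − (-0.5))/6 = 0.75.
f(-0.5) ≈ 0.540, f(0.25) ≈ 0.878, f(1) ≈ -0.416, f(1.75) ≈ -0.936, f(2.5) ≈ 0.284, f(3.25) ≈ 0.977, f(4) ≈ -0.146.
T_6 = (Δs/2)·[f(s_0) + 2f(s_1) + ... + 2f(s_{5}) + f(s_6)].
Sum ≈ 0.737.

0.737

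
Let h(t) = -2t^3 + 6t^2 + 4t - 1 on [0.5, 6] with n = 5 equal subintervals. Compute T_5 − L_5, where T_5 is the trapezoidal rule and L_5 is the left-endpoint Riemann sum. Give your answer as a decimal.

T_5 = -165.1925.
L_5 = -57.805.
T_5 − L_5 = -107.3875.

-107.3875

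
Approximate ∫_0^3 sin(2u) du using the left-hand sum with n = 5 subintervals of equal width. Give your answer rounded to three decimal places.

0.101

Δu = (3 − 0)/5 = 0.6.
Left endpoints: 0, 0.6, 1.2, 1.8, 2.4.
f(0) ≈ 0.000, f(0.6) ≈ 0.932, f(1.2) ≈ 0.675, f(1.8) ≈ -0.443, f(2.4) ≈ -0.996.
Sum = Δu · [f(0) + f(0.6) + f(1.2) + f(1.8) + f(2.4)].
Sum ≈ 0.101.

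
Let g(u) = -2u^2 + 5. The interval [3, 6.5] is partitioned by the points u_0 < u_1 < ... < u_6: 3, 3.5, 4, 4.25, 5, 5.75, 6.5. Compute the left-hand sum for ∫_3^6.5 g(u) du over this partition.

Subinterval widths: 0.5, 0.5, 0.25, 0.75, 0.75, 0.75.
Left endpoints: 3, 3.5, 4, 4.25, 5, 5.75.
g(3) = -13, g(3.5) = -19.5, g(4) = -27, g(4.25) = -31.125, g(5) = -45, g(5.75) = -61.125.
Sum = Σ Δu_i · g(u_i).
Sum = -125.9375.

-125.9375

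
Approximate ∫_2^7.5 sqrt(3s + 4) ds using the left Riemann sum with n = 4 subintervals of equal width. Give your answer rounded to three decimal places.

21.894

Δs = (7.5 − 2)/4 = 1.375.
Left endpoints: 2, 3.375, 4.75, 6.125.
f(2) ≈ 3.162, f(3.375) ≈ 3.758, f(4.75) ≈ 4.272, f(6.125) ≈ 4.730.
Sum = Δs · [f(2) + f(3.375) + f(4.75) + f(6.125)].
Sum ≈ 21.894.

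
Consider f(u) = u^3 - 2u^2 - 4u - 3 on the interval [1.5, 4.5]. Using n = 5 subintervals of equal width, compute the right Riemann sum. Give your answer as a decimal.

10.935

Δu = (4.5 − 1.5)/5 = 0.6.
Right endpoints: 2.1, 2.7, 3.3, 3.9, 4.5.
f(2.1) = -10.959, f(2.7) = -8.697, f(3.3) = -2.043, f(3.9) = 10.299, f(4.5) = 29.625.
Sum = Δu · [f(2.1) + f(2.7) + f(3.3) + f(3.9) + f(4.5)].
Sum = 10.935.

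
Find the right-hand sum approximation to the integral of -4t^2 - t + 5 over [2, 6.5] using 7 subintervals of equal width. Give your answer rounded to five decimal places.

-403.98980

Δt = (6.5 − 2)/7 = 9/14.
Right endpoints: 37/14, 23/7, 55/14, 32/7, 73/14, 41/7, 6.5.
f(37/14) = -2507/98, f(23/7) = -2032/49, f(55/14) = -5945/98, f(32/7) = -4075/49, f(73/14) = -10679/98, f(41/7) = -6766/49, f(6.5) = -170.5.
Sum = Δt · [f(37/14) + f(23/7) + f(55/14) + ...].
Sum ≈ -403.98980.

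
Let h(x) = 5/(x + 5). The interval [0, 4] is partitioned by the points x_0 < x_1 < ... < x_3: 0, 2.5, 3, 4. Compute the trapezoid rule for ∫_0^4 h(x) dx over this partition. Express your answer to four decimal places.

Subinterval widths: 2.5, 0.5, 1.
h(0) = 1, h(2.5) = 2/3, h(3) = 0.625, h(4) = 5/9.
On each subinterval the trapezoid contributes (Δx_i/2)·[h(x_{i-1}) + h(x_i)].
Sum ≈ 2.9965.

2.9965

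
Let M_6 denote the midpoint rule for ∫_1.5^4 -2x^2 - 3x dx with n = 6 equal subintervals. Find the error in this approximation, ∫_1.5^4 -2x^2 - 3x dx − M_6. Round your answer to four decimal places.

Exact integral: ∫_1.5^4 f(x) dx ≈ -61.041667.
M_6 ≈ -60.969329.
Error ≈ -61.041667 − (-60.969329) ≈ -0.0723.

-0.0723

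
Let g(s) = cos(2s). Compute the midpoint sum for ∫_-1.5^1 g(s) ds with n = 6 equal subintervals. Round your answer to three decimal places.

Δs = (1 − (-1.5))/6 = 5/12.
Midpoints: -31/24, -0.875, -11/24, -1/24, 0.375, 19/24.
g(-31/24) ≈ -0.848, g(-0.875) ≈ -0.178, g(-11/24) ≈ 0.608, g(-1/24) ≈ 0.997, g(0.375) ≈ 0.732, g(19/24) ≈ -0.013.
Sum = Δs · [g(-31/24) + g(-0.875) + g(-11/24) + ...].
Sum ≈ 0.541.

0.541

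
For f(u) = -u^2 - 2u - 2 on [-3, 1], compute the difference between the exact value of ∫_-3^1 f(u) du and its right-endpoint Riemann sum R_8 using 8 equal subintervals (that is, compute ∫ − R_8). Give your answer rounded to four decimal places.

0.1667

Exact integral: ∫_-3^1 f(u) du ≈ -9.333333.
R_8 = -9.5.
Error ≈ -9.333333 − (-9.5) ≈ 0.1667.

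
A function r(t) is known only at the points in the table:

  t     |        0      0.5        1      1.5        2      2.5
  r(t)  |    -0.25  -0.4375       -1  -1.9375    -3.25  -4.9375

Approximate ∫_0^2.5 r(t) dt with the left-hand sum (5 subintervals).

Δt = 0.5.
Sum = 0.5·[(-0.25) + (-0.4375) + (-1) + (-1.9375) + (-3.25)] = -3.4375.

-3.4375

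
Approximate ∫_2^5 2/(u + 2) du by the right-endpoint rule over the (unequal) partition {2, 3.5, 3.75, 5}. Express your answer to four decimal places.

0.9896

Subinterval widths: 1.5, 0.25, 1.25.
Right endpoints: 3.5, 3.75, 5.
f(3.5) = 4/11, f(3.75) = 8/23, f(5) = 2/7.
Sum = Σ Δu_i · f(u_i).
Sum ≈ 0.9896.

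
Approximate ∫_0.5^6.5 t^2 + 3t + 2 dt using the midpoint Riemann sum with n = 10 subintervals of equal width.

Δt = (6.5 − 0.5)/10 = 0.6.
Midpoints: 0.8, 1.4, 2, 2.6, 3.2, 3.8, 4.4, 5, 5.6, 6.2.
f(0.8) = 5.04, f(1.4) = 8.16, f(2) = 12, f(2.6) = 16.56, f(3.2) = 21.84, f(3.8) = 27.84, f(4.4) = 34.56, f(5) = 42, f(5.6) = 50.16, f(6.2) = 59.04.
Sum = Δt · [f(0.8) + f(1.4) + f(2) + ...].
Sum = 166.32.

166.32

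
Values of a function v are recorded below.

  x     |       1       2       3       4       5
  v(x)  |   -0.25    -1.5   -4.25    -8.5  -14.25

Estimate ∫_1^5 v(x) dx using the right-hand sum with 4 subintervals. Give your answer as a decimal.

Δx = 1.
Sum = 1·[(-1.5) + (-4.25) + (-8.5) + (-14.25)] = -28.5.

-28.5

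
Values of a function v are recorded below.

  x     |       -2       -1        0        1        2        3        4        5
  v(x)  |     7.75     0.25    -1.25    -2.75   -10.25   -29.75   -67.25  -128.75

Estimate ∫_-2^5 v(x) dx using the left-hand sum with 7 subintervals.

Δx = 1.
Sum = 1·[7.75 + 0.25 + (-1.25) + (-2.75) + (-10.25) + (-29.75) + (-67.25)] = -103.25.

-103.25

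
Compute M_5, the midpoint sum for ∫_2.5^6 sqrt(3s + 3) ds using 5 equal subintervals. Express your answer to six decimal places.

Δs = (6 − 2.5)/5 = 0.7.
Midpoints: 2.85, 3.55, 4.25, 4.95, 5.65.
f(2.85) ≈ 3.398529, f(3.55) ≈ 3.694591, f(4.25) ≈ 3.968627, f(4.95) ≈ 4.224926, f(5.65) ≈ 4.466542.
Sum = Δs · [f(2.85) + f(3.55) + f(4.25) + f(4.95) + f(5.65)].
Sum ≈ 13.827251.

13.827251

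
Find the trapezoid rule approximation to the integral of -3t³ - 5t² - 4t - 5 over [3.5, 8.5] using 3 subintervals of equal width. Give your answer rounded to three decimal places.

-5036.157

Δt = (8.5 − 3.5)/3 = 5/3.
f(3.5) = -208.875, f(31/6) = -41249/72, f(41/6) = -29353/24, f(8.5) = -2242.625.
T_3 = (Δt/2)·[f(t_0) + 2f(t_1) + 2f(t_2) + f(t_3)].
Sum ≈ -5036.157.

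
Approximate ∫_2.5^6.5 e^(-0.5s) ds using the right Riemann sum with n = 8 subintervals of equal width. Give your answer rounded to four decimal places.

0.4361

Δs = (6.5 − 2.5)/8 = 0.5.
Right endpoints: 3, 3.5, 4, 4.5, 5, 5.5, 6, 6.5.
f(3) ≈ 0.2231, f(3.5) ≈ 0.1738, f(4) ≈ 0.1353, f(4.5) ≈ 0.1054, f(5) ≈ 0.0821, f(5.5) ≈ 0.0639, f(6) ≈ 0.0498, f(6.5) ≈ 0.0388.
Sum = Δs · [f(3) + f(3.5) + f(4) + ...].
Sum ≈ 0.4361.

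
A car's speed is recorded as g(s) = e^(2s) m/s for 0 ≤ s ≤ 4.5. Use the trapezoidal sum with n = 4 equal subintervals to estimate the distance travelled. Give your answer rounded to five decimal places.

5631.30629

Δs = (4.5 − 0)/4 = 1.125.
g(0) ≈ 1.00000, g(1.125) ≈ 9.48774, g(2.25) ≈ 90.01713, g(3.375) ≈ 854.05876, g(4.5) ≈ 8103.08393.
T_4 = (Δs/2)·[g(s_0) + 2g(s_1) + 2g(s_2) + 2g(s_3) + g(s_4)].
Sum ≈ 5631.30629.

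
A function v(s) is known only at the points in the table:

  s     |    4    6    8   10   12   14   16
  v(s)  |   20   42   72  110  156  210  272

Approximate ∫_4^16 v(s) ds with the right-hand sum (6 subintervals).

Δs = 2.
Sum = 2·[42 + 72 + 110 + 156 + 210 + 272] = 1724.

1724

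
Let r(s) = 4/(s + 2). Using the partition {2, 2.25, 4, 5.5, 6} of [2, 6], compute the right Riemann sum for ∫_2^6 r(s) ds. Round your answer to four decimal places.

2.4520

Subinterval widths: 0.25, 1.75, 1.5, 0.5.
Right endpoints: 2.25, 4, 5.5, 6.
r(2.25) = 16/17, r(4) = 2/3, r(5.5) = 8/15, r(6) = 0.5.
Sum = Σ Δs_i · r(s_i).
Sum ≈ 2.4520.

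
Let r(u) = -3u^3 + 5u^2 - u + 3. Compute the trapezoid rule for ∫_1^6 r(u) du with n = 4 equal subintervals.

Δu = (6 − 1)/4 = 1.25.
r(1) = 4, r(2.25) = -8.109375, r(3.5) = -67.875, r(4.75) = -210.453125, r(6) = -471.
T_4 = (Δu/2)·[r(u_0) + 2r(u_1) + 2r(u_2) + 2r(u_3) + r(u_4)].
Sum = -649.921875.

-649.921875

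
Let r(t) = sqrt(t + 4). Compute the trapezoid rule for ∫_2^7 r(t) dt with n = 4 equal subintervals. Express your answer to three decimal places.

Δt = (7 − 2)/4 = 1.25.
r(2) ≈ 2.449, r(3.25) ≈ 2.693, r(4.5) ≈ 2.915, r(5.75) ≈ 3.122, r(7) ≈ 3.317.
T_4 = (Δt/2)·[r(t_0) + 2r(t_1) + 2r(t_2) + 2r(t_3) + r(t_4)].
Sum ≈ 14.517.

14.517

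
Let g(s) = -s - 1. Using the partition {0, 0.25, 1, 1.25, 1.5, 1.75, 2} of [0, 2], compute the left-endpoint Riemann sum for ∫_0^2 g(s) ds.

-3.5625

Subinterval widths: 0.25, 0.75, 0.25, 0.25, 0.25, 0.25.
Left endpoints: 0, 0.25, 1, 1.25, 1.5, 1.75.
g(0) = -1, g(0.25) = -1.25, g(1) = -2, g(1.25) = -2.25, g(1.5) = -2.5, g(1.75) = -2.75.
Sum = Σ Δs_i · g(s_i).
Sum = -3.5625.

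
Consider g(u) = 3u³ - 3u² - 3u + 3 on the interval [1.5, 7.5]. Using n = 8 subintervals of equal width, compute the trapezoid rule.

Δu = (7.5 − 1.5)/8 = 0.75.
g(1.5) = 1.875, g(2.25) = 15.234375, g(3) = 48, g(3.75) = 107.765625, g(4.5) = 202.125, g(5.25) = 338.671875, g(6) = 525, g(6.75) = 768.703125, g(7.5) = 1077.375.
T_8 = (Δu/2)·[g(u_0) + 2g(u_1) + ... + 2g(u_{7}) + g(u_8)].
Sum = 1908.84375.

1908.84375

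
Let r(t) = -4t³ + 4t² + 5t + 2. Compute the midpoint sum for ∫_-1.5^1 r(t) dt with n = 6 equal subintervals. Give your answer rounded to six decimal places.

11.517650

Δt = (1 − (-1.5))/6 = 5/12.
Midpoints: -31/24, -0.875, -11/24, -1/24, 0.375, 19/24.
r(-31/24) = 37447/3456, r(-0.875) = 3.3671875, r(-11/24) = 3227/3456, r(-1/24) = 6217/3456, r(0.375) = 4.2265625, r(19/24) = 22397/3456.
Sum = Δt · [r(-31/24) + r(-0.875) + r(-11/24) + ...].
Sum ≈ 11.517650.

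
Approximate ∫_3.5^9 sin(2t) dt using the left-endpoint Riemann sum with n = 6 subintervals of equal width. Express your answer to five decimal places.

Δt = (9 − 3.5)/6 = 11/12.
Left endpoints: 3.5, 53/12, 16/3, 6.25, 43/6, 97/12.
f(3.5) ≈ 0.65699, f(53/12) ≈ 0.55756, f(16/3) ≈ -0.94640, f(6.25) ≈ -0.06632, f(43/6) ≈ 0.98082, f(97/12) ≈ -0.44279.
Sum = Δt · [f(3.5) + f(53/12) + f(16/3) + ...].
Sum ≈ 0.67821.

0.67821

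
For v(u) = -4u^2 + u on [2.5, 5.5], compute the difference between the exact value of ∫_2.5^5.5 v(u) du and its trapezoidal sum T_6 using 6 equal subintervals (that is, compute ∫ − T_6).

0.5

Exact integral: ∫_2.5^5.5 v(u) du = -189.
T_6 = -189.5.
Error = -189 − (-189.5) = 0.5.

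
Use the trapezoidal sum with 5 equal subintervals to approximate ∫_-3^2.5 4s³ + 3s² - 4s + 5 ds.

Δs = (2.5 − (-3))/5 = 1.1.
f(-3) = -64, f(-1.9) = -4.006, f(-0.8) = 8.072, f(0.3) = 4.178, f(1.4) = 16.256, f(2.5) = 76.25.
T_5 = (Δs/2)·[f(s_0) + 2f(s_1) + ... + 2f(s_{4}) + f(s_5)].
Sum = 33.6875.

33.6875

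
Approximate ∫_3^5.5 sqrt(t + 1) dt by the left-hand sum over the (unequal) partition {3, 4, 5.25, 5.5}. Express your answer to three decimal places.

Subinterval widths: 1, 1.25, 0.25.
Left endpoints: 3, 4, 5.25.
f(3) ≈ 2.000, f(4) ≈ 2.236, f(5.25) ≈ 2.500.
Sum = Σ Δt_i · f(t_i).
Sum ≈ 5.420.

5.420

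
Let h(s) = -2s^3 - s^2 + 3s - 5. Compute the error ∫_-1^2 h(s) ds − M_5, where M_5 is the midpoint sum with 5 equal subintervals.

Exact integral: ∫_-1^2 h(s) ds = -21.
M_5 = -20.64.
Error = -21 − (-20.64) = -0.36.

-0.36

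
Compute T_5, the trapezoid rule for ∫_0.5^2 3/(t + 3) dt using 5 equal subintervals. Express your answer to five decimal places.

1.07096

Δt = (2 − 0.5)/5 = 0.3.
f(0.5) = 6/7, f(0.8) = 15/19, f(1.1) = 30/41, f(1.4) = 15/22, f(1.7) = 30/47, f(2) = 0.6.
T_5 = (Δt/2)·[f(t_0) + 2f(t_1) + ... + 2f(t_{4}) + f(t_5)].
Sum ≈ 1.07096.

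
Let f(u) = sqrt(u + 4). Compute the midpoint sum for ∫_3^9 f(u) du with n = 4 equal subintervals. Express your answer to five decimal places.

18.90597

Δu = (9 − 3)/4 = 1.5.
Midpoints: 3.75, 5.25, 6.75, 8.25.
f(3.75) ≈ 2.78388, f(5.25) ≈ 3.04138, f(6.75) ≈ 3.27872, f(8.25) ≈ 3.50000.
Sum = Δu · [f(3.75) + f(5.25) + f(6.75) + f(8.25)].
Sum ≈ 18.90597.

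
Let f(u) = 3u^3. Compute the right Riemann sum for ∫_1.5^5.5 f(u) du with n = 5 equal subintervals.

891.54

Δu = (5.5 − 1.5)/5 = 0.8.
Right endpoints: 2.3, 3.1, 3.9, 4.7, 5.5.
f(2.3) = 36.501, f(3.1) = 89.373, f(3.9) = 177.957, f(4.7) = 311.469, f(5.5) = 499.125.
Sum = Δu · [f(2.3) + f(3.1) + f(3.9) + f(4.7) + f(5.5)].
Sum = 891.54.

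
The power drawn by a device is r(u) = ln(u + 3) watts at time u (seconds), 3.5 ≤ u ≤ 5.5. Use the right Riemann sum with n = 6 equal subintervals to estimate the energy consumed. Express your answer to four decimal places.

4.0682

Δu = (5.5 − 3.5)/6 = 1/3.
Right endpoints: 23/6, 25/6, 4.5, 29/6, 31/6, 5.5.
r(23/6) ≈ 1.9218, r(25/6) ≈ 1.9694, r(4.5) ≈ 2.0149, r(29/6) ≈ 2.0584, r(31/6) ≈ 2.1001, r(5.5) ≈ 2.1401.
Sum = Δu · [r(23/6) + r(25/6) + r(4.5) + ...].
Sum ≈ 4.0682.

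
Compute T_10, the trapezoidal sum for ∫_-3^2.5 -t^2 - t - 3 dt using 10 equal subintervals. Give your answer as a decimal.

Δt = (2.5 − (-3))/10 = 0.55.
f(-3) = -9, f(-2.45) = -6.5525, f(-1.9) = -4.71, f(-1.35) = -3.4725, f(-0.8) = -2.84, f(-0.25) = -2.8125, f(0.3) = -3.39, f(0.85) = -4.5725, f(1.4) = -6.36, f(1.95) = -8.7525, f(2.5) = -11.75.
T_10 = (Δt/2)·[f(t_0) + 2f(t_1) + ... + 2f(t_{9}) + f(t_10)].
Sum = -29.610625.

-29.610625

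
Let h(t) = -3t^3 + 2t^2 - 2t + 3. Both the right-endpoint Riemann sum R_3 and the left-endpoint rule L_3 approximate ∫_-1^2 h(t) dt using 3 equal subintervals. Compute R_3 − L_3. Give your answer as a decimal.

-27

R_3 = -14.
L_3 = 13.
R_3 − L_3 = -27.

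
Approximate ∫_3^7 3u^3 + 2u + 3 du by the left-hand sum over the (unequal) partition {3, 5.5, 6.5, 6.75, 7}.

Subinterval widths: 2.5, 1, 0.25, 0.25.
Left endpoints: 3, 5.5, 6.5, 6.75.
f(3) = 90, f(5.5) = 513.125, f(6.5) = 839.875, f(6.75) = 939.140625.
Sum = Σ Δu_i · f(u_i).
Sum = 1182.87890625.

1182.87890625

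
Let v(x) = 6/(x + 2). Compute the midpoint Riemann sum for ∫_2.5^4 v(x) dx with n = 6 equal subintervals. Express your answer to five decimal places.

1.72576

Δx = (4 − 2.5)/6 = 0.25.
Midpoints: 2.625, 2.875, 3.125, 3.375, 3.625, 3.875.
v(2.625) = 48/37, v(2.875) = 16/13, v(3.125) = 48/41, v(3.375) = 48/43, v(3.625) = 16/15, v(3.875) = 48/47.
Sum = Δx · [v(2.625) + v(2.875) + v(3.125) + ...].
Sum ≈ 1.72576.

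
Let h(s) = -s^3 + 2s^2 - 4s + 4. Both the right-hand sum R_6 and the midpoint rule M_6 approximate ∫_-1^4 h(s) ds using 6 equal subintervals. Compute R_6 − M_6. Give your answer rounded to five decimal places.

R_6 ≈ -54.7800926.
M_6 ≈ -29.6932870.
R_6 − M_6 ≈ -25.08681.

-25.08681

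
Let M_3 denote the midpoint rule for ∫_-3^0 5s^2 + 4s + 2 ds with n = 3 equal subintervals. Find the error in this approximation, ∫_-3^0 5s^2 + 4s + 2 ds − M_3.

1.25

Exact integral: ∫_-3^0 f(s) ds = 33.
M_3 = 31.75.
Error = 33 − 31.75 = 1.25.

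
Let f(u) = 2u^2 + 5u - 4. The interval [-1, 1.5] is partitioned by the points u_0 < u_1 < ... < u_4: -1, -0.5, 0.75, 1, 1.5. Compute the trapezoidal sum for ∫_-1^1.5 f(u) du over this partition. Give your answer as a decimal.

Subinterval widths: 0.5, 1.25, 0.25, 0.5.
f(-1) = -7, f(-0.5) = -6, f(0.75) = 0.875, f(1) = 3, f(1.5) = 8.
On each subinterval the trapezoid contributes (Δu_i/2)·[f(u_{i-1}) + f(u_i)].
Sum = -3.21875.

-3.21875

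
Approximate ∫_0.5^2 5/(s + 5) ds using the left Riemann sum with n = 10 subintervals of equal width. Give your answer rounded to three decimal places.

Δs = (2 − 0.5)/10 = 0.15.
Left endpoints: 0.5, 0.65, 0.8, 0.95, 1.1, 1.25, 1.4, 1.55, 1.7, 1.85.
f(0.5) = 10/11, f(0.65) = 100/113, f(0.8) = 25/29, f(0.95) = 100/119, f(1.1) = 50/61, f(1.25) = 0.8, f(1.4) = 0.78125, f(1.55) = 100/131, f(1.7) = 50/67, f(1.85) = 100/137.
Sum = Δs · [f(0.5) + f(0.65) + f(0.8) + ...].
Sum ≈ 1.221.

1.221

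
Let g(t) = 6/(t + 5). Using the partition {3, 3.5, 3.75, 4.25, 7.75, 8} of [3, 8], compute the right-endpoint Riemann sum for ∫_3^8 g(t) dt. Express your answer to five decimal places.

Subinterval widths: 0.5, 0.25, 0.5, 3.5, 0.25.
Right endpoints: 3.5, 3.75, 4.25, 7.75, 8.
g(3.5) = 12/17, g(3.75) = 24/35, g(4.25) = 24/37, g(7.75) = 8/17, g(8) = 6/13.
Sum = Σ Δt_i · g(t_i).
Sum ≈ 2.61114.

2.61114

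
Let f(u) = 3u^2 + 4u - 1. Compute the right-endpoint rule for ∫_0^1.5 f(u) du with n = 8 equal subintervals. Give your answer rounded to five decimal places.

Δu = (1.5 − 0)/8 = 0.1875.
Right endpoints: 0.1875, 0.375, 0.5625, 0.75, 0.9375, 1.125, 1.3125, 1.5.
f(0.1875) = -0.14453125, f(0.375) = 0.921875, f(0.5625) = 2.19921875, f(0.75) = 3.6875, f(0.9375) = 5.38671875, f(1.125) = 7.296875, f(1.3125) = 9.41796875, f(1.5) = 11.75.
Sum = Δu · [f(0.1875) + f(0.375) + f(0.5625) + ...].
Sum ≈ 7.59668.

7.59668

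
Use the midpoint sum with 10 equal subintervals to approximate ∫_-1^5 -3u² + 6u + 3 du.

Δu = (5 − (-1))/10 = 0.6.
Midpoints: -0.7, -0.1, 0.5, 1.1, 1.7, 2.3, 2.9, 3.5, 4.1, 4.7.
f(-0.7) = -2.67, f(-0.1) = 2.37, f(0.5) = 5.25, f(1.1) = 5.97, f(1.7) = 4.53, f(2.3) = 0.93, f(2.9) = -4.83, f(3.5) = -12.75, f(4.1) = -22.83, f(4.7) = -35.07.
Sum = Δu · [f(-0.7) + f(-0.1) + f(0.5) + ...].
Sum = -35.46.

-35.46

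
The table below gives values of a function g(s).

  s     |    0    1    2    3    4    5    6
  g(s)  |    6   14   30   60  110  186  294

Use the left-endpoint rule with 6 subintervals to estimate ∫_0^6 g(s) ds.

406

Δs = 1.
Sum = 1·[6 + 14 + 30 + 60 + 110 + 186] = 406.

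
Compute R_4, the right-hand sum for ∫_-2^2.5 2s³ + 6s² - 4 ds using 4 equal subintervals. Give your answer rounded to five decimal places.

Δs = (2.5 − (-2))/4 = 1.125.
Right endpoints: -0.875, 0.25, 1.375, 2.5.
f(-0.875) = -0.74609375, f(0.25) = -3.59375, f(1.375) = 12.54296875, f(2.5) = 64.75.
Sum = Δs · [f(-0.875) + f(0.25) + f(1.375) + f(2.5)].
Sum ≈ 82.07227.

82.07227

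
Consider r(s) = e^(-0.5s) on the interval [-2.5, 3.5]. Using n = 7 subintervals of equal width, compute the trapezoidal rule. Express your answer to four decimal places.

6.7344

Δs = (3.5 − (-2.5))/7 = 6/7.
r(-2.5) ≈ 3.4903, r(-23/14) ≈ 2.2737, r(-11/14) ≈ 1.4812, r(1/14) ≈ 0.9649, r(13/14) ≈ 0.6286, r(25/14) ≈ 0.4095, r(37/14) ≈ 0.2668, r(3.5) ≈ 0.1738.
T_7 = (Δs/2)·[r(s_0) + 2r(s_1) + ... + 2r(s_{6}) + r(s_7)].
Sum ≈ 6.7344.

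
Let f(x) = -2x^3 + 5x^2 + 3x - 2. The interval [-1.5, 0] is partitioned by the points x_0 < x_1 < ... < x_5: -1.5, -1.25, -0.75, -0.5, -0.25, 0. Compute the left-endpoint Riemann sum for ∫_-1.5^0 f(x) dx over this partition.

4.609375

Subinterval widths: 0.25, 0.5, 0.25, 0.25, 0.25.
Left endpoints: -1.5, -1.25, -0.75, -0.5, -0.25.
f(-1.5) = 11.5, f(-1.25) = 5.96875, f(-0.75) = -0.59375, f(-0.5) = -2, f(-0.25) = -2.40625.
Sum = Σ Δx_i · f(x_i).
Sum = 4.609375.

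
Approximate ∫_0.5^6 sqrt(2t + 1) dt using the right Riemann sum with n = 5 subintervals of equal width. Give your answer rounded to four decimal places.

Δt = (6 − 0.5)/5 = 1.1.
Right endpoints: 1.6, 2.7, 3.8, 4.9, 6.
f(1.6) ≈ 2.0494, f(2.7) ≈ 2.5298, f(3.8) ≈ 2.9326, f(4.9) ≈ 3.2863, f(6) ≈ 3.6056.
Sum = Δt · [f(1.6) + f(2.7) + f(3.8) + f(4.9) + f(6)].
Sum ≈ 15.8440.

15.8440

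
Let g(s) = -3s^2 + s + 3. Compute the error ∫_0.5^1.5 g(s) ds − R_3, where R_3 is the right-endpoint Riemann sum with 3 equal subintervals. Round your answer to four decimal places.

0.8889

Exact integral: ∫_0.5^1.5 g(s) ds = 0.75.
R_3 ≈ -0.138889.
Error ≈ 0.75 − (-0.138889) ≈ 0.8889.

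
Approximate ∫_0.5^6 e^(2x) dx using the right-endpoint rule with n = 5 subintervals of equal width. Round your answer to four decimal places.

Δx = (6 − 0.5)/5 = 1.1.
Right endpoints: 1.6, 2.7, 3.8, 4.9, 6.
f(1.6) ≈ 24.5325, f(2.7) ≈ 221.4064, f(3.8) ≈ 1998.1959, f(4.9) ≈ 18033.7449, f(6) ≈ 162754.7914.
Sum = Δx · [f(1.6) + f(2.7) + f(3.8) + f(4.9) + f(6)].
Sum ≈ 201335.9383.

201335.9383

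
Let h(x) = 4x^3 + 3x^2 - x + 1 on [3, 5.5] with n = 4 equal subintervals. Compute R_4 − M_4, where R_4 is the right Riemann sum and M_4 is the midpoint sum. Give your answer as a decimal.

R_4 = 1167.4609375.
M_4 = 960.91796875.
R_4 − M_4 = 206.54296875.

206.54296875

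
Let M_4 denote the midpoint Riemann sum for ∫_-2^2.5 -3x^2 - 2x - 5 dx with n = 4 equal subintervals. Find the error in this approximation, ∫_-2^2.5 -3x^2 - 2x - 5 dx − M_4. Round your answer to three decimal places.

Exact integral: ∫_-2^2.5 f(x) dx = -48.375.
M_4 ≈ -46.95117.
Error ≈ -48.375 − (-46.95117) ≈ -1.424.

-1.424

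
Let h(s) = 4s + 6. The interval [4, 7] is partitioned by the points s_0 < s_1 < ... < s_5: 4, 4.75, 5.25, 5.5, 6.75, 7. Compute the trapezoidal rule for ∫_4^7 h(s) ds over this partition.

84

Subinterval widths: 0.75, 0.5, 0.25, 1.25, 0.25.
h(4) = 22, h(4.75) = 25, h(5.25) = 27, h(5.5) = 28, h(6.75) = 33, h(7) = 34.
On each subinterval the trapezoid contributes (Δs_i/2)·[h(s_{i-1}) + h(s_i)].
Sum = 84.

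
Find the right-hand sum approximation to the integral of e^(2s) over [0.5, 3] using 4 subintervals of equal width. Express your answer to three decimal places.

Δs = (3 − 0.5)/4 = 0.625.
Right endpoints: 1.125, 1.75, 2.375, 3.
f(1.125) ≈ 9.488, f(1.75) ≈ 33.115, f(2.375) ≈ 115.584, f(3) ≈ 403.429.
Sum = Δs · [f(1.125) + f(1.75) + f(2.375) + f(3)].
Sum ≈ 351.010.

351.010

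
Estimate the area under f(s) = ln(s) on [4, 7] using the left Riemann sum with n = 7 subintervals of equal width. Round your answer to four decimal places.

4.9546

Δs = (7 − 4)/7 = 3/7.
Left endpoints: 4, 31/7, 34/7, 37/7, 40/7, 43/7, 46/7.
f(4) ≈ 1.3863, f(31/7) ≈ 1.4881, f(34/7) ≈ 1.5805, f(37/7) ≈ 1.6650, f(40/7) ≈ 1.7430, f(43/7) ≈ 1.8153, f(46/7) ≈ 1.8827.
Sum = Δs · [f(4) + f(31/7) + f(34/7) + ...].
Sum ≈ 4.9546.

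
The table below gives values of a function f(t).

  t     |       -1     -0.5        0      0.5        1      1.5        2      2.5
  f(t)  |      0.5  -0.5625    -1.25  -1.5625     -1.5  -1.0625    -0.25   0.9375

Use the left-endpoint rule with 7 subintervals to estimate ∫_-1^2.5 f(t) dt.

Δt = 0.5.
Sum = 0.5·[0.5 + (-0.5625) + (-1.25) + (-1.5625) + (-1.5) + (-1.0625) + (-0.25)] = -2.84375.

-2.84375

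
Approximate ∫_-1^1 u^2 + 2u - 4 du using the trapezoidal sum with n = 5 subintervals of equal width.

Δu = (1 − (-1))/5 = 0.4.
f(-1) = -5, f(-0.6) = -4.84, f(-0.2) = -4.36, f(0.2) = -3.56, f(0.6) = -2.44, f(1) = -1.
T_5 = (Δu/2)·[f(u_0) + 2f(u_1) + ... + 2f(u_{4}) + f(u_5)].
Sum = -7.28.

-7.28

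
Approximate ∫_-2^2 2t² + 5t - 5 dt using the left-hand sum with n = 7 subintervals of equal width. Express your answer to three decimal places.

Δt = (2 − (-2))/7 = 4/7.
Left endpoints: -2, -10/7, -6/7, -2/7, 2/7, 6/7, 10/7.
f(-2) = -7, f(-10/7) = -395/49, f(-6/7) = -383/49, f(-2/7) = -307/49, f(2/7) = -167/49, f(6/7) = 37/49, f(10/7) = 305/49.
Sum = Δt · [f(-2) + f(-10/7) + f(-6/7) + ...].
Sum ≈ -14.612.

-14.612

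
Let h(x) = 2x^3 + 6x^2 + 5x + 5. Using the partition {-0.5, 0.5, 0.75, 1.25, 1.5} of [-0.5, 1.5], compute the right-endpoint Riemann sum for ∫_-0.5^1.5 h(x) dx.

Subinterval widths: 1, 0.25, 0.5, 0.25.
Right endpoints: 0.5, 0.75, 1.25, 1.5.
h(0.5) = 9.25, h(0.75) = 12.96875, h(1.25) = 24.53125, h(1.5) = 32.75.
Sum = Σ Δx_i · h(x_i).
Sum = 32.9453125.

32.9453125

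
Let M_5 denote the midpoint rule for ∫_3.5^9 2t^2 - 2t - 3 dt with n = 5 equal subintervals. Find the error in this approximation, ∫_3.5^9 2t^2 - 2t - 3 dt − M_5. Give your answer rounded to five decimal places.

1.10917

Exact integral: ∫_3.5^9 f(t) dt ≈ 372.1666667.
M_5 = 371.0575.
Error ≈ 372.1666667 − 371.0575 ≈ 1.10917.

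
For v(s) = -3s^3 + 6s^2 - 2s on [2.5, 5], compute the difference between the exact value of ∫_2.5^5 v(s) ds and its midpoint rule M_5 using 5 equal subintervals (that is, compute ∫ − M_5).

-1.4453125

Exact integral: ∫_2.5^5 v(s) ds = -239.453125.
M_5 = -238.0078125.
Error = -239.453125 − (-238.0078125) = -1.4453125.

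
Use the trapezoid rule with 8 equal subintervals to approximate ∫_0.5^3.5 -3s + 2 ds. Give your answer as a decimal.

Δs = (3.5 − 0.5)/8 = 0.375.
f(0.5) = 0.5, f(0.875) = -0.625, f(1.25) = -1.75, f(1.625) = -2.875, f(2) = -4, f(2.375) = -5.125, f(2.75) = -6.25, f(3.125) = -7.375, f(3.5) = -8.5.
T_8 = (Δs/2)·[f(s_0) + 2f(s_1) + ... + 2f(s_{7}) + f(s_8)].
Sum = -12.

-12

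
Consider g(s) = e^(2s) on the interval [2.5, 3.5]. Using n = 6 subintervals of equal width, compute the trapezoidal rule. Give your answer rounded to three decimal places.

Δs = (3.5 − 2.5)/6 = 1/6.
g(2.5) ≈ 148.413, g(8/3) ≈ 207.127, g(17/6) ≈ 289.069, g(3) ≈ 403.429, g(19/6) ≈ 563.030, g(10/3) ≈ 785.772, g(3.5) ≈ 1096.633.
T_6 = (Δs/2)·[g(s_0) + 2g(s_1) + ... + 2g(s_{5}) + g(s_6)].
Sum ≈ 478.492.

478.492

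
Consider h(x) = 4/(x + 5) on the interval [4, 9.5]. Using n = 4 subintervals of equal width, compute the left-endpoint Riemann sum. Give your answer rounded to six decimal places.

Δx = (9.5 − 4)/4 = 1.375.
Left endpoints: 4, 5.375, 6.75, 8.125.
h(4) = 4/9, h(5.375) = 32/83, h(6.75) = 16/47, h(8.125) = 32/105.
Sum = Δx · [h(4) + h(5.375) + h(6.75) + h(8.125)].
Sum ≈ 2.028364.

2.028364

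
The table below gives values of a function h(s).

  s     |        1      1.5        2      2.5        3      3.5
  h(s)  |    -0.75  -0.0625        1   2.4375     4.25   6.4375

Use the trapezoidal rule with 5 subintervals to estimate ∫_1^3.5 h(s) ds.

Δs = 0.5.
T_5 = (0.5/2)·[(-0.75) + 2·(-0.0625) + 2·1 + 2·2.4375 + 2·4.25 + 6.4375] = 5.234375.

5.234375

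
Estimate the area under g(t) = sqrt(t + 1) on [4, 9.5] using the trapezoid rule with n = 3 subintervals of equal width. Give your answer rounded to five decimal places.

15.20971

Δt = (9.5 − 4)/3 = 11/6.
g(4) ≈ 2.23607, g(35/6) ≈ 2.61406, g(23/3) ≈ 2.94392, g(9.5) ≈ 3.24037.
T_3 = (Δt/2)·[g(t_0) + 2g(t_1) + 2g(t_2) + g(t_3)].
Sum ≈ 15.20971.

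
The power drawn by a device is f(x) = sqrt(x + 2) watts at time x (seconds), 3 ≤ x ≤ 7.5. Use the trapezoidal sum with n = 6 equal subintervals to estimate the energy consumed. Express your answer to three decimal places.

12.064

Δx = (7.5 − 3)/6 = 0.75.
f(3) ≈ 2.236, f(3.75) ≈ 2.398, f(4.5) ≈ 2.550, f(5.25) ≈ 2.693, f(6) ≈ 2.828, f(6.75) ≈ 2.958, f(7.5) ≈ 3.082.
T_6 = (Δx/2)·[f(x_0) + 2f(x_1) + ... + 2f(x_{5}) + f(x_6)].
Sum ≈ 12.064.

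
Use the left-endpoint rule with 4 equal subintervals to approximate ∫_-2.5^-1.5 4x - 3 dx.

-11.5

Δx = (-1.5 − (-2.5))/4 = 0.25.
Left endpoints: -2.5, -2.25, -2, -1.75.
f(-2.5) = -13, f(-2.25) = -12, f(-2) = -11, f(-1.75) = -10.
Sum = Δx · [f(-2.5) + f(-2.25) + f(-2) + f(-1.75)].
Sum = -11.5.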